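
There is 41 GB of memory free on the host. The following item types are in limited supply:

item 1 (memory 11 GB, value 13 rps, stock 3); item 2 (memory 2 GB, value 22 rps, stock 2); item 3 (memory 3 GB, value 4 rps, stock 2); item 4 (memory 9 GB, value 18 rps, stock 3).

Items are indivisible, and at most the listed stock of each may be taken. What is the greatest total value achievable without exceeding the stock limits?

Top feasible selections:
- 2×item 2 + 2×item 3 + 3×item 4: memory 37, value 106
- 2×item 2 + 1×item 3 + 3×item 4: memory 34, value 102
- 1×item 1 + 2×item 2 + 2×item 3 + 2×item 4: memory 39, value 101
- 2×item 2 + 3×item 4: memory 31, value 98
Best: 106 rps.

106 rps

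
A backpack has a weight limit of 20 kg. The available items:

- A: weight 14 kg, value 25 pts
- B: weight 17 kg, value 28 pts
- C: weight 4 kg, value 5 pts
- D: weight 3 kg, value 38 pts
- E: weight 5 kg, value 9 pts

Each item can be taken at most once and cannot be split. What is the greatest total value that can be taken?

66 pts

Check high-value combinations within 20 kg:
- B+D: weight 17+3=20, value 28+38=66
- A+D: weight 14+3=17, value 25+38=63
- C+D+E: weight 4+3+5=12, value 5+38+9=52
- D+E: weight 3+5=8, value 38+9=47
- C+D: weight 4+3=7, value 5+38=43
Best: 66 pts.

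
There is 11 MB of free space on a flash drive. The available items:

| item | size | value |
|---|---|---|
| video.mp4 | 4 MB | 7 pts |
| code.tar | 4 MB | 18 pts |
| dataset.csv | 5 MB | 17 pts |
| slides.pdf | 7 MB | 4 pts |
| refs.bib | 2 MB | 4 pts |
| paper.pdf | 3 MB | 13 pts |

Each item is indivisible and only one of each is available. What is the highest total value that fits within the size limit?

39 pts

This is a 0/1 knapsack; check combinations near the capacity.
- code.tar+dataset.csv+refs.bib: size 4+5+2=11, value 18+17+4=39
- video.mp4+code.tar+paper.pdf: size 4+4+3=11, value 7+18+13=38
- code.tar+dataset.csv: size 4+5=9, value 18+17=35
- code.tar+refs.bib+paper.pdf: size 4+2+3=9, value 18+4+13=35
Best: 39 pts.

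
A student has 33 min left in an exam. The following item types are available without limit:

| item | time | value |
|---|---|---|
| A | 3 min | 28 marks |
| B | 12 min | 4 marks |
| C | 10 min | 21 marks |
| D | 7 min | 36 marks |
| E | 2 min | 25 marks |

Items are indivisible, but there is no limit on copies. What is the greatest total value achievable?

403 marks

Best value-per-unit is E at 25/2; filling with it alone gives 16×25 = 400.
Optimal mix: 1×A + 15×E → time 33, value 403.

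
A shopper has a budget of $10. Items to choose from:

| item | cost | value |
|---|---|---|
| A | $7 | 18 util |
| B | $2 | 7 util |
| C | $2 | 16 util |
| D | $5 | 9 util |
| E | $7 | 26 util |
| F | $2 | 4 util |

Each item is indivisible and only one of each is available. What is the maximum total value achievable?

Check high-value combinations within $10:
- C+E: cost 2+7=9, value 16+26=42
- A+C: cost 7+2=9, value 18+16=34
- B+E: cost 2+7=9, value 7+26=33
Best: 42 util.

42 util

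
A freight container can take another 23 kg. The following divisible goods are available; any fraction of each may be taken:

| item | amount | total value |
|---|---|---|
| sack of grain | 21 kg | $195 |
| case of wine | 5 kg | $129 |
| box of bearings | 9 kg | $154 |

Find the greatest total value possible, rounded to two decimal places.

Take in order of value per unit:
- case of wine (129/5 per unit): all 5 → value 129, running total 129.00
- box of bearings (154/9 per unit): all 9 → value 154, running total 283.00
- sack of grain (195/21 per unit): 9 of 21 → value 9×195/21 = 83.5714, running total 366.57
Total 366.57.

366.57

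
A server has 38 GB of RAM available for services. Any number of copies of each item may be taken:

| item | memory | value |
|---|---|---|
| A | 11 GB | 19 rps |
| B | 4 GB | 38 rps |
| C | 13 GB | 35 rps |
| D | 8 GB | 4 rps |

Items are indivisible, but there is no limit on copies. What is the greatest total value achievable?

Best value-per-unit is B at 38/4, and filling with it alone uses memory 9×4=36. No mix of the others beats 9×38 = 342.

342 rps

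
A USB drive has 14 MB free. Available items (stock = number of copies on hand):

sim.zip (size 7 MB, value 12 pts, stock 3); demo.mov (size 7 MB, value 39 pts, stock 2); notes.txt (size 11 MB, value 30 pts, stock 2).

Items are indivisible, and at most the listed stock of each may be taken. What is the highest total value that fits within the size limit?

78 pts

Best selections within size 14 and stock limits:
- 2×demo.mov: size 14, value 78
- 1×sim.zip + 1×demo.mov: size 14, value 51
- 1×demo.mov: size 7, value 39
- 1×notes.txt: size 11, value 30
Best: 78 pts.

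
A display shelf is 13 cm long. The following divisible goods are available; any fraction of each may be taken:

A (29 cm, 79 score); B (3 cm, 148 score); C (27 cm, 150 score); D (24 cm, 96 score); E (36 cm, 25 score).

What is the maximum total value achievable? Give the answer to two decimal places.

Take in order of value per unit:
- B (148/3 per unit): all 3 → value 148, running total 148.00
- C (150/27 per unit): 10 of 27 → value 10×150/27 = 55.5556, running total 203.56
Total 203.56.

203.56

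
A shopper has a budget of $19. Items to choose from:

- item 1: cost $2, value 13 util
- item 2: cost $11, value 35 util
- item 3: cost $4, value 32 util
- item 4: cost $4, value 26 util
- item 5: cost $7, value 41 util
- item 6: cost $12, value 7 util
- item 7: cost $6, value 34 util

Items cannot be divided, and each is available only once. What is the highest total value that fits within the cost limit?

Check high-value combinations within $19:
- item 1+item 3+item 5+item 7: cost 2+4+7+6=19, value 13+32+41+34=120
- item 1+item 4+item 5+item 7: cost 2+4+7+6=19, value 13+26+41+34=114
- item 1+item 3+item 4+item 5: cost 2+4+4+7=17, value 13+32+26+41=112
- item 3+item 5+item 7: cost 4+7+6=17, value 32+41+34=107
Best: 120 util.

120 util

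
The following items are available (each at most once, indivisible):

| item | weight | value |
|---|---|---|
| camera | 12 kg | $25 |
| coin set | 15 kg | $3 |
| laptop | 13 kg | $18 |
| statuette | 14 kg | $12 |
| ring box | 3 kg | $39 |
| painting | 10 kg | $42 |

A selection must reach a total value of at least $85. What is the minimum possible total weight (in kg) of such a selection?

25

Subsets with value ≥ 85, sorted by total weight:
- camera+ring box+painting: weight 25, value 106
- laptop+ring box+painting: weight 26, value 99
- statuette+ring box+painting: weight 27, value 93
Minimum weight: 25 kg.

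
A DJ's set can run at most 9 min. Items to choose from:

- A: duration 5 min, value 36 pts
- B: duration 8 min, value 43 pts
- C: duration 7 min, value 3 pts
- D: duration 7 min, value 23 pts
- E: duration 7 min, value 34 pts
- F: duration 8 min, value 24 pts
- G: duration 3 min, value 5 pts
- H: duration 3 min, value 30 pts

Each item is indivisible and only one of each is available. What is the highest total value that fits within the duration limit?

Check high-value combinations within 9 min:
- A+H: duration 5+3=8, value 36+30=66
- B: duration 8, value 43
- A+G: duration 5+3=8, value 36+5=41
Best: 66 pts.

66 pts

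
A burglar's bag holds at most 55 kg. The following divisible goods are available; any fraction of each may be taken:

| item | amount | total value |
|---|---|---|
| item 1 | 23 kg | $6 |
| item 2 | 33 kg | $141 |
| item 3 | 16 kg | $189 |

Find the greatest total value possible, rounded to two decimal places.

Take in order of value per unit:
- item 3 (189/16 per unit): all 16 → value 189, running total 189.00
- item 2 (141/33 per unit): all 33 → value 141, running total 330.00
- item 1 (6/23 per unit): 6 of 23 → value 6×6/23 = 1.5652, running total 331.57
Total 331.57.

331.57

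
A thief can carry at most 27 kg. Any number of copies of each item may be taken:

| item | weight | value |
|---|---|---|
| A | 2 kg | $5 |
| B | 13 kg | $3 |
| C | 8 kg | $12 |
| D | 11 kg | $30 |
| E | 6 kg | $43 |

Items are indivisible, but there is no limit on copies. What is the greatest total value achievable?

Best value-per-unit is E at 43/6; filling with it alone gives 4×43 = 172.
Optimal mix: 1×A + 4×E → weight 26, value 177.

$177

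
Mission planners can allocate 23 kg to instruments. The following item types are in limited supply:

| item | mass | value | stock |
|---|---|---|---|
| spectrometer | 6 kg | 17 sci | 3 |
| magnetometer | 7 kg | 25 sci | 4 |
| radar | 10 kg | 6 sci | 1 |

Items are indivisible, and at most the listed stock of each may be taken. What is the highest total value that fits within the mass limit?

75 sci

Top feasible selections:
- 3×magnetometer: mass 21, value 75
- 1×spectrometer + 2×magnetometer: mass 20, value 67
Best: 75 sci.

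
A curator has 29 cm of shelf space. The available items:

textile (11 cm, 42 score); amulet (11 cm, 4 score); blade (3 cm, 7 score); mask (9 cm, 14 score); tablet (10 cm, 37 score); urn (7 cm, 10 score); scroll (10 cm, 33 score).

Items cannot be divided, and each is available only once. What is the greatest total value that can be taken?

Check high-value combinations within 29 cm:
- textile+tablet+urn: length 11+10+7=28, value 42+37+10=89
- textile+blade+tablet: length 11+3+10=24, value 42+7+37=86
- textile+urn+scroll: length 11+7+10=28, value 42+10+33=85
- mask+tablet+scroll: length 9+10+10=29, value 14+37+33=84
- textile+blade+scroll: length 11+3+10=24, value 42+7+33=82
Best: 89 score.

89 score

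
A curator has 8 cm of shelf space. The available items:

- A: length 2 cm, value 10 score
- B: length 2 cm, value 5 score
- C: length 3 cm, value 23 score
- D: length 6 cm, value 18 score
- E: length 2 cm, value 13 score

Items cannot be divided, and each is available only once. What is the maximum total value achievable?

46 score

Check high-value combinations within 8 cm:
- A+C+E: length 2+3+2=7, value 10+23+13=46
- B+C+E: length 2+3+2=7, value 5+23+13=41
- A+B+C: length 2+2+3=7, value 10+5+23=38
- C+E: length 3+2=5, value 23+13=36
- A+C: length 2+3=5, value 10+23=33
Best: 46 score.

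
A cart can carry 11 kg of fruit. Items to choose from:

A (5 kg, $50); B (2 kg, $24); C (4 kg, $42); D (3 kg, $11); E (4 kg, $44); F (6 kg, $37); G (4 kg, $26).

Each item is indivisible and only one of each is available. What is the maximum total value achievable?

Check high-value combinations within 11 kg:
- A+B+E: weight 5+2+4=11, value 50+24+44=118
- A+B+C: weight 5+2+4=11, value 50+24+42=116
- B+C+E: weight 2+4+4=10, value 24+42+44=110
- A+B+G: weight 5+2+4=11, value 50+24+26=100
- C+D+E: weight 4+3+4=11, value 42+11+44=97
Best: $118.

$118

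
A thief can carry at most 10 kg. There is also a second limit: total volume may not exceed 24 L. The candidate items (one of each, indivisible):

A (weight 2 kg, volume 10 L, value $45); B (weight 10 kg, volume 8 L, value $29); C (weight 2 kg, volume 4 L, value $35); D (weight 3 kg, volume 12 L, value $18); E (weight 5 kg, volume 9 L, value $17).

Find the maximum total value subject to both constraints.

$97

Feasible sets respecting both limits:
- A+C+E: weight 9, volume 23, value 97
- A+C: weight 4, volume 14, value 80
- A+D: weight 5, volume 22, value 63
- A+E: weight 7, volume 19, value 62
Best: $97.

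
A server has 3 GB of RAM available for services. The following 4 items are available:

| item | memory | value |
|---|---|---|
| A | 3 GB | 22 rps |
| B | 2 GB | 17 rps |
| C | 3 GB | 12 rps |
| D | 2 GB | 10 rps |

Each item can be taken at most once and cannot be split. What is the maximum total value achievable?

Check high-value combinations within 3 GB:
- A: memory 3, value 22
- B: memory 2, value 17
- C: memory 3, value 12
- D: memory 2, value 10
Best: 22 rps.

22 rps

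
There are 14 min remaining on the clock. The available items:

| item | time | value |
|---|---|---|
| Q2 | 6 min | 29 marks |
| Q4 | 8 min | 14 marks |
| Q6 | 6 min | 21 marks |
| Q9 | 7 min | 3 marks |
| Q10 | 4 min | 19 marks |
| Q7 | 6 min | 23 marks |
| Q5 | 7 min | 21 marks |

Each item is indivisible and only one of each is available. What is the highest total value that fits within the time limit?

52 marks

Check high-value combinations within 14 min:
- Q2+Q7: time 6+6=12, value 29+23=52
- Q2+Q6: time 6+6=12, value 29+21=50
- Q2+Q5: time 6+7=13, value 29+21=50
- Q2+Q10: time 6+4=10, value 29+19=48
- Q6+Q7: time 6+6=12, value 21+23=44
Best: 52 marks.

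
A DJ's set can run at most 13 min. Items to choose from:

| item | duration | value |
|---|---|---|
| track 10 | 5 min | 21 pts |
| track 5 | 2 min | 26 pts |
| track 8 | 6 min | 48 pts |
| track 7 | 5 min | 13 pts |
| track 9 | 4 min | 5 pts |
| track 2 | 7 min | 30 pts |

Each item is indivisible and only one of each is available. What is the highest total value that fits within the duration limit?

95 pts

Check high-value combinations within 13 min:
- track 10+track 5+track 8: duration 5+2+6=13, value 21+26+48=95
- track 5+track 8+track 7: duration 2+6+5=13, value 26+48+13=87
- track 5+track 8+track 9: duration 2+6+4=12, value 26+48+5=79
- track 8+track 2: duration 6+7=13, value 48+30=78
- track 5+track 8: duration 2+6=8, value 26+48=74
Best: 95 pts.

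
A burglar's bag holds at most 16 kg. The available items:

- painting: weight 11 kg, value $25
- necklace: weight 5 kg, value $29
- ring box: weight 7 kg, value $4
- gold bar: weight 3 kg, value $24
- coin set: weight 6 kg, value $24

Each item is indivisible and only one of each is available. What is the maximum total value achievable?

Check high-value combinations within 16 kg:
- necklace+gold bar+coin set: weight 5+3+6=14, value 29+24+24=77
- necklace+ring box+gold bar: weight 5+7+3=15, value 29+4+24=57
- painting+necklace: weight 11+5=16, value 25+29=54
- necklace+gold bar: weight 5+3=8, value 29+24=53
Best: $77.

$77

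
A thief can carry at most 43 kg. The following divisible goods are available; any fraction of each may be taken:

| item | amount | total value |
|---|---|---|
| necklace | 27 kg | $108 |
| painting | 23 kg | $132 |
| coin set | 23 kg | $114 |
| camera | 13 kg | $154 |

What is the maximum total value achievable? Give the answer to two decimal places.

Take in order of value per unit:
- camera (154/13 per unit): all 13 → value 154, running total 154.00
- painting (132/23 per unit): all 23 → value 132, running total 286.00
- coin set (114/23 per unit): 7 of 23 → value 7×114/23 = 34.6957, running total 320.70
Total 320.70.

320.70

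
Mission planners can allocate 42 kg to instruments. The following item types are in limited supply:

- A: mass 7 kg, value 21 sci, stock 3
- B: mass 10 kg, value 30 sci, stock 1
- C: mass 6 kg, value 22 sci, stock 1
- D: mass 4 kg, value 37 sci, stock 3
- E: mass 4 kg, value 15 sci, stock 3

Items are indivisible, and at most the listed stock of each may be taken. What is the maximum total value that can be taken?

208 sci

Top feasible selections:
- 1×B + 1×C + 3×D + 3×E: mass 40, value 208
- 1×A + 1×B + 3×D + 3×E: mass 41, value 207
- 2×A + 1×C + 3×D + 2×E: mass 40, value 205
- 2×A + 1×B + 1×C + 3×D: mass 42, value 205
Best: 208 sci.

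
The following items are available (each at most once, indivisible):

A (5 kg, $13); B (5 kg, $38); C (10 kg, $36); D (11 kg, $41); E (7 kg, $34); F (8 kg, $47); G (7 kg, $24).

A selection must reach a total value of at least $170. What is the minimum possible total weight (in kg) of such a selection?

36

Subsets with value ≥ 170, sorted by total weight:
- A+B+D+E+F: weight 36, value 173
- B+C+E+F+G: weight 37, value 179
- B+D+E+F+G: weight 38, value 184
Minimum weight: 36 kg.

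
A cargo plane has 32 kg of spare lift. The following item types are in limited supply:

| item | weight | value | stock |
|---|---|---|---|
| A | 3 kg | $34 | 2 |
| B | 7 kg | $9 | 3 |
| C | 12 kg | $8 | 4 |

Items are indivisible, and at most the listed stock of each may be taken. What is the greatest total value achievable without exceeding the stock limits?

Best selections within weight 32 and stock limits:
- 2×A + 3×B: weight 27, value 95
- 2×A + 2×B + 1×C: weight 32, value 94
- 2×A + 2×B: weight 20, value 86
Best: $95.

$95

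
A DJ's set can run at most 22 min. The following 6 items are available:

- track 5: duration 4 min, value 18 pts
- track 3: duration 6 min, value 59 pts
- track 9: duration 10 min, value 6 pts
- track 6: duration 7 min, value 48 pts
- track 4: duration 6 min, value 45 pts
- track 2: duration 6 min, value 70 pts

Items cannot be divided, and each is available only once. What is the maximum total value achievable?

Check high-value combinations within 22 min:
- track 5+track 3+track 4+track 2: duration 4+6+6+6=22, value 18+59+45+70=192
- track 3+track 6+track 2: duration 6+7+6=19, value 59+48+70=177
- track 3+track 4+track 2: duration 6+6+6=18, value 59+45+70=174
- track 6+track 4+track 2: duration 7+6+6=19, value 48+45+70=163
- track 3+track 6+track 4: duration 6+7+6=19, value 59+48+45=152
Best: 192 pts.

192 pts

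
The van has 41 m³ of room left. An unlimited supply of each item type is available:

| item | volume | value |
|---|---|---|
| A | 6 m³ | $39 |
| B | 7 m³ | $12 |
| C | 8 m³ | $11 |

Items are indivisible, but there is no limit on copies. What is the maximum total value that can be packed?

$234

Best value-per-unit is A at 39/6, and filling with it alone uses volume 6×6=36. No mix of the others beats 6×39 = 234.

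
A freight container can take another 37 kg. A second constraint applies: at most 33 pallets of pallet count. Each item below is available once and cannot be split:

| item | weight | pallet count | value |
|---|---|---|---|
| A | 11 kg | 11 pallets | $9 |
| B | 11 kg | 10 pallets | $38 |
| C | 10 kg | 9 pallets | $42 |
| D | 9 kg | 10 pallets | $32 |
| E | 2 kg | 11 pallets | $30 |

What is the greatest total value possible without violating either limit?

$112

Feasible sets respecting both limits:
- B+C+D: weight 30, pallet count 29, value 112
- B+C+E: weight 23, pallet count 30, value 110
- C+D+E: weight 21, pallet count 30, value 104
- B+D+E: weight 22, pallet count 31, value 100
Best: $112.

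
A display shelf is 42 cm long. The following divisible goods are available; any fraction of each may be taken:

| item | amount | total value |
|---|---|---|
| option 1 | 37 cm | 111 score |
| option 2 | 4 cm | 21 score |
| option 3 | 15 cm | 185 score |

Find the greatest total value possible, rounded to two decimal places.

275.00

Take in order of value per unit:
- option 3 (185/15 per unit): all 15 → value 185, running total 185.00
- option 2 (21/4 per unit): all 4 → value 21, running total 206.00
- option 1 (111/37 per unit): 23 of 37 → value 23×111/37 = 69.0000, running total 275.00
Total 275.00.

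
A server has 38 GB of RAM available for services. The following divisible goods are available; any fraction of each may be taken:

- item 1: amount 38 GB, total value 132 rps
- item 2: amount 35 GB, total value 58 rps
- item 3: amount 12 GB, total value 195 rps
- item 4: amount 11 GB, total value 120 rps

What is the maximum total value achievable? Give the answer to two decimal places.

367.11

Take in order of value per unit:
- item 3 (195/12 per unit): all 12 → value 195, running total 195.00
- item 4 (120/11 per unit): all 11 → value 120, running total 315.00
- item 1 (132/38 per unit): 15 of 38 → value 15×132/38 = 52.1053, running total 367.11
Total 367.11.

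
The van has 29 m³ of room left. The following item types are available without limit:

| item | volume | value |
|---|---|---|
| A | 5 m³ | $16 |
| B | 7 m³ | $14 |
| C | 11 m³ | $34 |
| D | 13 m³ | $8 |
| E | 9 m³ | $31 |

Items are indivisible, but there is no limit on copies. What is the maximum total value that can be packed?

Best value-per-unit is E at 31/9; filling with it alone gives 3×31 = 93.
Optimal mix: 1×C + 2×E → volume 29, value 96.

$96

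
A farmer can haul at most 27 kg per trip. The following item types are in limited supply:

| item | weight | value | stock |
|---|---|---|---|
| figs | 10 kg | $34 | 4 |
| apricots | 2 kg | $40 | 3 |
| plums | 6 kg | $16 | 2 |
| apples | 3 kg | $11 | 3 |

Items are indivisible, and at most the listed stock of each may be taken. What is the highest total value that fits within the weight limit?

Top feasible selections:
- 2×figs + 3×apricots: weight 26, value 188
- 1×figs + 3×apricots + 3×apples: weight 25, value 187
- 3×apricots + 2×plums + 3×apples: weight 27, value 185
- 1×figs + 3×apricots + 1×plums + 1×apples: weight 25, value 181
Best: $188.

$188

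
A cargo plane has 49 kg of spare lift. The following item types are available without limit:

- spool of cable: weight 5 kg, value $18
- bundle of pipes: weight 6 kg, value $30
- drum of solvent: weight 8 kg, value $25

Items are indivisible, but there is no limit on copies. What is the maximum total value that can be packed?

$240

Best value-per-unit is bundle of pipes at 30/6, and filling with it alone uses weight 8×6=48. No mix of the others beats 8×30 = 240.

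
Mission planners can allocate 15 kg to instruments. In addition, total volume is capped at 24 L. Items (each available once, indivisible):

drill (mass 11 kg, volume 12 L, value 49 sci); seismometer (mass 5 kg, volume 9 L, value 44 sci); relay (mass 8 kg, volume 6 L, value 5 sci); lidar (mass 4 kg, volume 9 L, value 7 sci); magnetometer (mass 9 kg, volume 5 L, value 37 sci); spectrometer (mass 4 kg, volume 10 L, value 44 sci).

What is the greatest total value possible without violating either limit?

Feasible sets respecting both limits:
- drill+spectrometer: mass 15, volume 22, value 93
- seismometer+spectrometer: mass 9, volume 19, value 88
- seismometer+magnetometer: mass 14, volume 14, value 81
- magnetometer+spectrometer: mass 13, volume 15, value 81
Best: 93 sci.

93 sci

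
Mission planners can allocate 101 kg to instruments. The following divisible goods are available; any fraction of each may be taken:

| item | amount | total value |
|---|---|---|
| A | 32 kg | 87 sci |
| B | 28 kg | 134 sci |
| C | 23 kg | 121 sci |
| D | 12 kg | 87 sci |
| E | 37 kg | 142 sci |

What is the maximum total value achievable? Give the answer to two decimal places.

486.72

Take in order of value per unit:
- D (87/12 per unit): all 12 → value 87, running total 87.00
- C (121/23 per unit): all 23 → value 121, running total 208.00
- B (134/28 per unit): all 28 → value 134, running total 342.00
- E (142/37 per unit): all 37 → value 142, running total 484.00
- A (87/32 per unit): 1 of 32 → value 1×87/32 = 2.7188, running total 486.72
Total 486.72.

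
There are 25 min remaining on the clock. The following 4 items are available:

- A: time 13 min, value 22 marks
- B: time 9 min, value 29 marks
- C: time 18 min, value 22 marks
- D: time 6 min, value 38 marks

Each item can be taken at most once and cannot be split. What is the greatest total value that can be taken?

Check high-value combinations within 25 min:
- B+D: time 9+6=15, value 29+38=67
- A+D: time 13+6=19, value 22+38=60
- C+D: time 18+6=24, value 22+38=60
- A+B: time 13+9=22, value 22+29=51
Best: 67 marks.

67 marks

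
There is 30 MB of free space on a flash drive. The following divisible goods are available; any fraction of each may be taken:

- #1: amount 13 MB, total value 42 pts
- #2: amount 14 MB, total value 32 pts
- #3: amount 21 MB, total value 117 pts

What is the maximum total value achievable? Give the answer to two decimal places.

146.08

Take in order of value per unit:
- #3 (117/21 per unit): all 21 → value 117, running total 117.00
- #1 (42/13 per unit): 9 of 13 → value 9×42/13 = 29.0769, running total 146.08
Total 146.08.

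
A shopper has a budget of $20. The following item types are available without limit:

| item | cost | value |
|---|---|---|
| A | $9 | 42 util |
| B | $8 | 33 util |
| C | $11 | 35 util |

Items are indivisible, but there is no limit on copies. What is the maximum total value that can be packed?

84 util

Best value-per-unit is A at 42/9, and filling with it alone uses cost 2×9=18. No mix of the others beats 2×42 = 84.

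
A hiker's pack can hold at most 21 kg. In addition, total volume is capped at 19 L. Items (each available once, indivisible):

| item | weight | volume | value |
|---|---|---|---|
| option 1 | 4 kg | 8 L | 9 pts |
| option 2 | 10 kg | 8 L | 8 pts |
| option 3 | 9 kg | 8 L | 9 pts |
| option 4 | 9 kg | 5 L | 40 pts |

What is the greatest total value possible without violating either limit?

49 pts

Feasible sets respecting both limits:
- option 1+option 4: weight 13, volume 13, value 49
- option 3+option 4: weight 18, volume 13, value 49
- option 2+option 4: weight 19, volume 13, value 48
- option 4: weight 9, volume 5, value 40
Best: 49 pts.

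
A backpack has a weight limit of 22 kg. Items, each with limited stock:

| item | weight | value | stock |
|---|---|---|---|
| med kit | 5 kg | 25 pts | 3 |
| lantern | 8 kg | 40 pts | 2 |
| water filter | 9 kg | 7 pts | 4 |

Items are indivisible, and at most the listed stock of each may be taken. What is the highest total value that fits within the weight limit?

Top feasible selections:
- 1×med kit + 2×lantern: weight 21, value 105
- 2×med kit + 1×lantern: weight 18, value 90
Best: 105 pts.

105 pts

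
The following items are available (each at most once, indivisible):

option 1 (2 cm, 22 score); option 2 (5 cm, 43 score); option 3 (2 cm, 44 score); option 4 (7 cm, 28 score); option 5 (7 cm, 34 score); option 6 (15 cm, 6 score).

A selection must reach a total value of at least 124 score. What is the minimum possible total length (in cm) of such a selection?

Subsets with value ≥ 124, sorted by total length:
- option 1+option 2+option 3+option 5: length 16, value 143
- option 1+option 2+option 3+option 4: length 16, value 137
- option 1+option 3+option 4+option 5: length 18, value 128
Minimum length: 16 cm.

16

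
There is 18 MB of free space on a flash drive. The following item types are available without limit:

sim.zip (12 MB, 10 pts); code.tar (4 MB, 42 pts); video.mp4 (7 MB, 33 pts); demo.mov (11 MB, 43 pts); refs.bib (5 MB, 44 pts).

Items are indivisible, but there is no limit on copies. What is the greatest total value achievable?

172 pts

Best value-per-unit is code.tar at 42/4; filling with it alone gives 4×42 = 168.
Optimal mix: 2×code.tar + 2×refs.bib → size 18, value 172.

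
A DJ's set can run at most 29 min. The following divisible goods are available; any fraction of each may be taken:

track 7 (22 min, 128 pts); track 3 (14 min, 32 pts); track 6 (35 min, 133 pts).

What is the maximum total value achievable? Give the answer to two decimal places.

154.60

Take in order of value per unit:
- track 7 (128/22 per unit): all 22 → value 128, running total 128.00
- track 6 (133/35 per unit): 7 of 35 → value 7×133/35 = 26.6000, running total 154.60
Total 154.60.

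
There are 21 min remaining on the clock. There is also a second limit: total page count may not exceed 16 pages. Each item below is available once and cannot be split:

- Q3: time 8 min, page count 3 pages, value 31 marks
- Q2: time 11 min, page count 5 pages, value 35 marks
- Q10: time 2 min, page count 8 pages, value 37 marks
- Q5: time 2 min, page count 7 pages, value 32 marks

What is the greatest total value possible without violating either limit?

103 marks

Feasible sets respecting both limits:
- Q3+Q2+Q10: time 21, page count 16, value 103
- Q3+Q2+Q5: time 21, page count 15, value 98
- Q2+Q10: time 13, page count 13, value 72
- Q10+Q5: time 4, page count 15, value 69
Best: 103 marks.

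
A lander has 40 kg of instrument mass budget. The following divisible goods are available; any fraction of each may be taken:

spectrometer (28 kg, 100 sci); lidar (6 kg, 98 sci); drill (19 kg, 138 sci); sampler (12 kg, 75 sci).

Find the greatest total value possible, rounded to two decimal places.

Take in order of value per unit:
- lidar (98/6 per unit): all 6 → value 98, running total 98.00
- drill (138/19 per unit): all 19 → value 138, running total 236.00
- sampler (75/12 per unit): all 12 → value 75, running total 311.00
- spectrometer (100/28 per unit): 3 of 28 → value 3×100/28 = 10.7143, running total 321.71
Total 321.71.

321.71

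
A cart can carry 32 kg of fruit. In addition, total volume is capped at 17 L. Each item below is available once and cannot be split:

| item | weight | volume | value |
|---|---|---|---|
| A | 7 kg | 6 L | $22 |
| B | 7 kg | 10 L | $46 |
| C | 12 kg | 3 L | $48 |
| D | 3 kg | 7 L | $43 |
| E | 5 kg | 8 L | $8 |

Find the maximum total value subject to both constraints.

Feasible sets respecting both limits:
- A+C+D: weight 22, volume 16, value 113
- B+C: weight 19, volume 13, value 94
- C+D: weight 15, volume 10, value 91
- B+D: weight 10, volume 17, value 89
Best: $113.

$113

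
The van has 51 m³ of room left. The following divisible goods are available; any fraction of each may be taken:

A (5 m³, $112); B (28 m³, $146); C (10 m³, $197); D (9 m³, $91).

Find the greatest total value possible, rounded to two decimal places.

540.79

Take in order of value per unit:
- A (112/5 per unit): all 5 → value 112, running total 112.00
- C (197/10 per unit): all 10 → value 197, running total 309.00
- D (91/9 per unit): all 9 → value 91, running total 400.00
- B (146/28 per unit): 27 of 28 → value 27×146/28 = 140.7857, running total 540.79
Total 540.79.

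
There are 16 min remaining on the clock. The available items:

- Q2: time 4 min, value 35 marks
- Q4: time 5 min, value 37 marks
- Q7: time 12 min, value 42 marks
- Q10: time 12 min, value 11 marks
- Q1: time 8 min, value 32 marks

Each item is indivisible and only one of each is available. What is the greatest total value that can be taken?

Check high-value combinations within 16 min:
- Q2+Q7: time 4+12=16, value 35+42=77
- Q2+Q4: time 4+5=9, value 35+37=72
- Q4+Q1: time 5+8=13, value 37+32=69
- Q2+Q1: time 4+8=12, value 35+32=67
Best: 77 marks.

77 marks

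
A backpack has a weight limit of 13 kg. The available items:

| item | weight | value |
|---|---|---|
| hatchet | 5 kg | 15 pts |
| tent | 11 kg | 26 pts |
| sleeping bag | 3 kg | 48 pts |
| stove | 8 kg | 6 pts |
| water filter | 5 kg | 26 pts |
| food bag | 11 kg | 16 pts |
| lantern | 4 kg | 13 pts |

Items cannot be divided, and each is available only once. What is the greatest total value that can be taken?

89 pts

Check high-value combinations within 13 kg:
- hatchet+sleeping bag+water filter: weight 5+3+5=13, value 15+48+26=89
- sleeping bag+water filter+lantern: weight 3+5+4=12, value 48+26+13=87
- hatchet+sleeping bag+lantern: weight 5+3+4=12, value 15+48+13=76
- sleeping bag+water filter: weight 3+5=8, value 48+26=74
Best: 89 pts.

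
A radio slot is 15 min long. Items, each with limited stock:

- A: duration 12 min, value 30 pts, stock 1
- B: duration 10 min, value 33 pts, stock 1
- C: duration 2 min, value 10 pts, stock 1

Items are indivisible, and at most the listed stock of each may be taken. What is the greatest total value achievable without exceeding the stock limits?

Best selections within duration 15 and stock limits:
- 1×B + 1×C: duration 12, value 43
- 1×A + 1×C: duration 14, value 40
- 1×B: duration 10, value 33
- 1×A: duration 12, value 30
Best: 43 pts.

43 pts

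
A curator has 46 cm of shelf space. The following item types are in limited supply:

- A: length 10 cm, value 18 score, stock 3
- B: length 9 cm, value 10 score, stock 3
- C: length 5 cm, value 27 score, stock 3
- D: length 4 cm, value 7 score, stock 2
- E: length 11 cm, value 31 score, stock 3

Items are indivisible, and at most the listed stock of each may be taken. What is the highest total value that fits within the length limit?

Top feasible selections:
- 3×C + 2×D + 2×E: length 45, value 157
- 1×B + 3×C + 2×E: length 46, value 153
- 3×C + 1×D + 2×E: length 41, value 150
- 2×A + 3×C + 1×E: length 46, value 148
Best: 157 score.

157 score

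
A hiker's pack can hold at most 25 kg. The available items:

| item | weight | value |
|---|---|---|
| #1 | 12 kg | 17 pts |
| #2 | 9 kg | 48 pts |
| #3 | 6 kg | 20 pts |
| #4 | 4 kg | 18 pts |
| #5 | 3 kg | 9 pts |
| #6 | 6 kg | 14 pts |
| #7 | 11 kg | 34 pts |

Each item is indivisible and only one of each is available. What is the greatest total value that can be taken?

100 pts

Check high-value combinations within 25 kg:
- #2+#4+#7: weight 9+4+11=24, value 48+18+34=100
- #2+#3+#4+#6: weight 9+6+4+6=25, value 48+20+18+14=100
- #2+#3+#4+#5: weight 9+6+4+3=22, value 48+20+18+9=95
- #2+#5+#7: weight 9+3+11=23, value 48+9+34=91
Best: 100 pts.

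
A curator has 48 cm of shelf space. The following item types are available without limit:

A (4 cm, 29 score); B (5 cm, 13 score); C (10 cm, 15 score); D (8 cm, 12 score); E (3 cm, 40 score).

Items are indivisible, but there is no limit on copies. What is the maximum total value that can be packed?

Best value-per-unit is E at 40/3, and filling with it alone uses length 16×3=48. No mix of the others beats 16×40 = 640.

640 score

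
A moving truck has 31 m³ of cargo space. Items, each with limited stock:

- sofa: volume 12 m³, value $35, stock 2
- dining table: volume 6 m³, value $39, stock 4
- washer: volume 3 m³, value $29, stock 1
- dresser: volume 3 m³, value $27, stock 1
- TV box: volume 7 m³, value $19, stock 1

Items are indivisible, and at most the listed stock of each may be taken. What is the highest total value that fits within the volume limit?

Best selections within volume 31 and stock limits:
- 4×dining table + 1×washer + 1×dresser: volume 30, value 212
- 3×dining table + 1×washer + 1×dresser + 1×TV box: volume 31, value 192
- 4×dining table + 1×washer: volume 27, value 185
- 4×dining table + 1×dresser: volume 27, value 183
Best: $212.

$212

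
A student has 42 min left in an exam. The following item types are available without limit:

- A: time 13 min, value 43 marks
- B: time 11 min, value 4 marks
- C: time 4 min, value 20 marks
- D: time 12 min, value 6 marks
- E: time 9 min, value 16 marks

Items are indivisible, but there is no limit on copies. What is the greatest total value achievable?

Best value-per-unit is C at 20/4, and filling with it alone uses time 10×4=40. No mix of the others beats 10×20 = 200.

200 marks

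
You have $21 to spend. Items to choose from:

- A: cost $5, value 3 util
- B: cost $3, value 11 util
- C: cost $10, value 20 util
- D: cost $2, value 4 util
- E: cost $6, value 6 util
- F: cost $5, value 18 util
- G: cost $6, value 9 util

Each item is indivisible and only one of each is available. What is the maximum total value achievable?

53 util

Check high-value combinations within $21:
- B+C+D+F: cost 3+10+2+5=20, value 11+20+4+18=53
- B+C+F: cost 3+10+5=18, value 11+20+18=49
- C+F+G: cost 10+5+6=21, value 20+18+9=47
- A+B+D+F+G: cost 5+3+2+5+6=21, value 3+11+4+18+9=45
Best: 53 util.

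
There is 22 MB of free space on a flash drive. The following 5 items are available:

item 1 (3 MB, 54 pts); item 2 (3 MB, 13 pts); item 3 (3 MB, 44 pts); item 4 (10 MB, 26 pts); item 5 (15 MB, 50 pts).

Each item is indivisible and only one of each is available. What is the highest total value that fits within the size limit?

148 pts

Check high-value combinations within 22 MB:
- item 1+item 3+item 5: size 3+3+15=21, value 54+44+50=148
- item 1+item 2+item 3+item 4: size 3+3+3+10=19, value 54+13+44+26=137
- item 1+item 3+item 4: size 3+3+10=16, value 54+44+26=124
Best: 148 pts.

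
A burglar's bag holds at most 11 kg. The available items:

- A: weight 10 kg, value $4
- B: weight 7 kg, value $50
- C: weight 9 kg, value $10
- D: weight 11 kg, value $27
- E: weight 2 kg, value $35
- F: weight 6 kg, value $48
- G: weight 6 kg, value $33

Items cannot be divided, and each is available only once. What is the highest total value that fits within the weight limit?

Check high-value combinations within 11 kg:
- B+E: weight 7+2=9, value 50+35=85
- E+F: weight 2+6=8, value 35+48=83
- E+G: weight 2+6=8, value 35+33=68
- B: weight 7, value 50
- F: weight 6, value 48
Best: $85.

$85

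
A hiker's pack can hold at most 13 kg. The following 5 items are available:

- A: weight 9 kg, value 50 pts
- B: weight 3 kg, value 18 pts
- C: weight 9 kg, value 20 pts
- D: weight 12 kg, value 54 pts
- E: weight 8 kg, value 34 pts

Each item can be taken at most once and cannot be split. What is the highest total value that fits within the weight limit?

68 pts

Check high-value combinations within 13 kg:
- A+B: weight 9+3=12, value 50+18=68
- D: weight 12, value 54
- B+E: weight 3+8=11, value 18+34=52
Best: 68 pts.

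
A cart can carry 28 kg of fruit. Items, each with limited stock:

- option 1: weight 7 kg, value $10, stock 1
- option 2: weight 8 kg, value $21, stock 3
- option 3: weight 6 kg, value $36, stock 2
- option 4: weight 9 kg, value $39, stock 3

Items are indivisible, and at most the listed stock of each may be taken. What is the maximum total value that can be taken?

$121

Best selections within weight 28 and stock limits:
- 1×option 1 + 2×option 3 + 1×option 4: weight 28, value 121
- 3×option 4: weight 27, value 117
- 1×option 3 + 2×option 4: weight 24, value 114
Best: $121.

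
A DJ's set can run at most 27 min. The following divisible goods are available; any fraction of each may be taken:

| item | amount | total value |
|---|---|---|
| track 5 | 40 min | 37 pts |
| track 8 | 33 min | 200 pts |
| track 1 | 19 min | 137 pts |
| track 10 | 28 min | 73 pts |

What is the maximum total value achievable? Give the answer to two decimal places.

Take in order of value per unit:
- track 1 (137/19 per unit): all 19 → value 137, running total 137.00
- track 8 (200/33 per unit): 8 of 33 → value 8×200/33 = 48.4848, running total 185.48
Total 185.48.

185.48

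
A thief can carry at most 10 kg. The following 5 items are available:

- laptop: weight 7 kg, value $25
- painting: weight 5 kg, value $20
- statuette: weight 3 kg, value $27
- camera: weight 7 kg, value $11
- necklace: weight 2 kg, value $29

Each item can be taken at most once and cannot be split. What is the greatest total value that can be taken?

$76

Check high-value combinations within 10 kg:
- painting+statuette+necklace: weight 5+3+2=10, value 20+27+29=76
- statuette+necklace: weight 3+2=5, value 27+29=56
- laptop+necklace: weight 7+2=9, value 25+29=54
Best: $76.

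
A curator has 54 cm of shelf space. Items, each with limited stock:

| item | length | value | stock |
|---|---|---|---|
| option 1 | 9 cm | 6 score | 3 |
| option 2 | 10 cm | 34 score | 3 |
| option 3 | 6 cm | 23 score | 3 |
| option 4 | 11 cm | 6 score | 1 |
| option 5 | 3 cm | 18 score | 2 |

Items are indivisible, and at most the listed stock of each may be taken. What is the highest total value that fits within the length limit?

207 score

Best selections within length 54 and stock limits:
- 3×option 2 + 3×option 3 + 2×option 5: length 54, value 207
- 3×option 2 + 3×option 3 + 1×option 5: length 51, value 189
- 3×option 2 + 2×option 3 + 2×option 5: length 48, value 184
- 1×option 1 + 2×option 2 + 3×option 3 + 2×option 5: length 53, value 179
Best: 207 score.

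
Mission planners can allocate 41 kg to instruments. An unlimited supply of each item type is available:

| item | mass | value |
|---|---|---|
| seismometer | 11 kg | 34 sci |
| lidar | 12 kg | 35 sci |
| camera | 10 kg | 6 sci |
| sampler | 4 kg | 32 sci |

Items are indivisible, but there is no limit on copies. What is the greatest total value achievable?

320 sci

Best value-per-unit is sampler at 32/4, and filling with it alone uses mass 10×4=40. No mix of the others beats 10×32 = 320.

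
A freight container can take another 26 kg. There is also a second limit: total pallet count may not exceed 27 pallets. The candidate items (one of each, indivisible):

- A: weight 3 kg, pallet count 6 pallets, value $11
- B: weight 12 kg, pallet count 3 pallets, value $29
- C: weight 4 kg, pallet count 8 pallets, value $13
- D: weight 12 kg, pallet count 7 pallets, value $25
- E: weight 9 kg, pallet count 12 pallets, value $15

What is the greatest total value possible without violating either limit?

$57

Feasible sets respecting both limits:
- B+C+E: weight 25, pallet count 23, value 57
- A+B+E: weight 24, pallet count 21, value 55
- B+D: weight 24, pallet count 10, value 54
- A+B+C: weight 19, pallet count 17, value 53
Best: $57.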